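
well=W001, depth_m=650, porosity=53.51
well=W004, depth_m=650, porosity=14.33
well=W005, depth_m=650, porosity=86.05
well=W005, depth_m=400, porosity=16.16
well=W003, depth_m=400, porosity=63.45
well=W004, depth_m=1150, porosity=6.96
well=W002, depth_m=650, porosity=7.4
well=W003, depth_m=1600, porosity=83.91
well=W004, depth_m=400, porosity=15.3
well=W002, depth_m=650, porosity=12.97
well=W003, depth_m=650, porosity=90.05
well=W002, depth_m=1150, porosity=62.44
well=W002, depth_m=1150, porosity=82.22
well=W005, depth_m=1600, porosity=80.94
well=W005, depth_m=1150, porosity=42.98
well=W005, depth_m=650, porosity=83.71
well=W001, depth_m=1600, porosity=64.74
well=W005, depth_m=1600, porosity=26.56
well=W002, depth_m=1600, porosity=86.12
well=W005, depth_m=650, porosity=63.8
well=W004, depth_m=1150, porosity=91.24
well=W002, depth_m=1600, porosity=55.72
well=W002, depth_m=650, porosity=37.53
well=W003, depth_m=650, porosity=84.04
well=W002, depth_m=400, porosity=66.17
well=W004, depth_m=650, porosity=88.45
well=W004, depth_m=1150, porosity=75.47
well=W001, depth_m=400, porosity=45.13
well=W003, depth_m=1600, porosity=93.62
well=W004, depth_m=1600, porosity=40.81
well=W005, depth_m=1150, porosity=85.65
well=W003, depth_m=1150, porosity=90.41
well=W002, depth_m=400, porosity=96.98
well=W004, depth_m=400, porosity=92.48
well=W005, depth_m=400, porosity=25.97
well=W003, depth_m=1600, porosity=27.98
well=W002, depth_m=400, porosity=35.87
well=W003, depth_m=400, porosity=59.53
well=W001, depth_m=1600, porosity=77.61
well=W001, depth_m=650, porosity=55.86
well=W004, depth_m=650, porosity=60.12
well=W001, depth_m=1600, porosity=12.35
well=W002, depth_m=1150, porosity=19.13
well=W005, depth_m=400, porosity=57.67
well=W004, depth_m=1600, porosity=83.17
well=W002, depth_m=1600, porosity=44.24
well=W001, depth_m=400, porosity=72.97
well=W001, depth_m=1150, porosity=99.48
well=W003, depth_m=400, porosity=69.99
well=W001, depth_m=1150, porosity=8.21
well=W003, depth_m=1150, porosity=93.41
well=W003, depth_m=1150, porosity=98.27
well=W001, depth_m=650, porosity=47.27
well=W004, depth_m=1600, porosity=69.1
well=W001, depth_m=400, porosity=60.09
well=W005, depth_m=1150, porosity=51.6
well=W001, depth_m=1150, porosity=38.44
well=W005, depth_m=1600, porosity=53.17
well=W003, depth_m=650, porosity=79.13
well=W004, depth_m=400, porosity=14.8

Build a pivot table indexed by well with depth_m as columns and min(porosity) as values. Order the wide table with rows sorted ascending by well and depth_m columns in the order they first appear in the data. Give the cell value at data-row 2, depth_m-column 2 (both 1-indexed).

With rows sorted ascending by well, row 2 is well=W002. depth_m columns in first-appearance order: 650, 400, 1150, 1600; column 2 is 400.
Long rows with well=W002, depth_m=400: min(66.17, 96.98, 35.87) = 35.87.

35.87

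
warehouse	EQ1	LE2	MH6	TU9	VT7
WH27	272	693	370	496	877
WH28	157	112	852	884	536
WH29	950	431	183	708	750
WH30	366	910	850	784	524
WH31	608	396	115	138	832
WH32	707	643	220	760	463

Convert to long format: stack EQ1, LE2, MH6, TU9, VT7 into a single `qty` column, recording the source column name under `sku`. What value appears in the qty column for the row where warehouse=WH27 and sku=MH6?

370

Unpivoting turns each (warehouse, wide-column) pair into one long row.
The wide cell at row WH27, column MH6 holds 370, so the long row (WH27, MH6) has qty=370.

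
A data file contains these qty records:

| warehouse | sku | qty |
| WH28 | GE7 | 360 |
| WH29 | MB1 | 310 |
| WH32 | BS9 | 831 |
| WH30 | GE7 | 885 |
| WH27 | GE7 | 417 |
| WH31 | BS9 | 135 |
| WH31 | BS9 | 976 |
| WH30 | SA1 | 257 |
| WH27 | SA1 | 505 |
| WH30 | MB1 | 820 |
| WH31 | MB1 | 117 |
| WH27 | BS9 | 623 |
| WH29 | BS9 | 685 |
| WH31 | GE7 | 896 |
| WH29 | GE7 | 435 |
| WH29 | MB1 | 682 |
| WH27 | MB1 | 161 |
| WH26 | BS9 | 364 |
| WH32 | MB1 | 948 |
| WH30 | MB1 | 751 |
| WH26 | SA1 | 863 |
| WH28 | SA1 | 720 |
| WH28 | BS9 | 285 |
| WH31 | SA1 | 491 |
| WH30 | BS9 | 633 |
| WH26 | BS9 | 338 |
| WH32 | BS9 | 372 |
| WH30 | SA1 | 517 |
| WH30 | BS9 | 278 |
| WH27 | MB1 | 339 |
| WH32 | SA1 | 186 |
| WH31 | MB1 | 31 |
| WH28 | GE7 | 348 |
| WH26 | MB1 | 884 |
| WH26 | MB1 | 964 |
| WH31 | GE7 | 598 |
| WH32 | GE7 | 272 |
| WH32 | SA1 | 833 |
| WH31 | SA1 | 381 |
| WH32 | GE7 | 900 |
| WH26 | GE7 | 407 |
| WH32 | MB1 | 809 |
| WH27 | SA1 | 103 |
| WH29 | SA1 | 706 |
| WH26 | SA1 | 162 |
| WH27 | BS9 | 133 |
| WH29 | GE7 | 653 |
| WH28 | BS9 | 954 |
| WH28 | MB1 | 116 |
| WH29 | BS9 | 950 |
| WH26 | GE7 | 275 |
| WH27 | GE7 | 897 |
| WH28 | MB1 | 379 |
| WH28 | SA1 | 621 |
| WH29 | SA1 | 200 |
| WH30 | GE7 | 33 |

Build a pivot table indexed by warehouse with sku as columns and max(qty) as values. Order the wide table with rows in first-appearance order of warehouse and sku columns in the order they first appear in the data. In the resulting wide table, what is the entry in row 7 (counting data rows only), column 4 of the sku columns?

With rows in first-appearance order of warehouse, row 7 is warehouse=WH26. sku columns in first-appearance order: GE7, MB1, BS9, SA1; column 4 is SA1.
Long rows with warehouse=WH26, sku=SA1: max(863, 162) = 863.

863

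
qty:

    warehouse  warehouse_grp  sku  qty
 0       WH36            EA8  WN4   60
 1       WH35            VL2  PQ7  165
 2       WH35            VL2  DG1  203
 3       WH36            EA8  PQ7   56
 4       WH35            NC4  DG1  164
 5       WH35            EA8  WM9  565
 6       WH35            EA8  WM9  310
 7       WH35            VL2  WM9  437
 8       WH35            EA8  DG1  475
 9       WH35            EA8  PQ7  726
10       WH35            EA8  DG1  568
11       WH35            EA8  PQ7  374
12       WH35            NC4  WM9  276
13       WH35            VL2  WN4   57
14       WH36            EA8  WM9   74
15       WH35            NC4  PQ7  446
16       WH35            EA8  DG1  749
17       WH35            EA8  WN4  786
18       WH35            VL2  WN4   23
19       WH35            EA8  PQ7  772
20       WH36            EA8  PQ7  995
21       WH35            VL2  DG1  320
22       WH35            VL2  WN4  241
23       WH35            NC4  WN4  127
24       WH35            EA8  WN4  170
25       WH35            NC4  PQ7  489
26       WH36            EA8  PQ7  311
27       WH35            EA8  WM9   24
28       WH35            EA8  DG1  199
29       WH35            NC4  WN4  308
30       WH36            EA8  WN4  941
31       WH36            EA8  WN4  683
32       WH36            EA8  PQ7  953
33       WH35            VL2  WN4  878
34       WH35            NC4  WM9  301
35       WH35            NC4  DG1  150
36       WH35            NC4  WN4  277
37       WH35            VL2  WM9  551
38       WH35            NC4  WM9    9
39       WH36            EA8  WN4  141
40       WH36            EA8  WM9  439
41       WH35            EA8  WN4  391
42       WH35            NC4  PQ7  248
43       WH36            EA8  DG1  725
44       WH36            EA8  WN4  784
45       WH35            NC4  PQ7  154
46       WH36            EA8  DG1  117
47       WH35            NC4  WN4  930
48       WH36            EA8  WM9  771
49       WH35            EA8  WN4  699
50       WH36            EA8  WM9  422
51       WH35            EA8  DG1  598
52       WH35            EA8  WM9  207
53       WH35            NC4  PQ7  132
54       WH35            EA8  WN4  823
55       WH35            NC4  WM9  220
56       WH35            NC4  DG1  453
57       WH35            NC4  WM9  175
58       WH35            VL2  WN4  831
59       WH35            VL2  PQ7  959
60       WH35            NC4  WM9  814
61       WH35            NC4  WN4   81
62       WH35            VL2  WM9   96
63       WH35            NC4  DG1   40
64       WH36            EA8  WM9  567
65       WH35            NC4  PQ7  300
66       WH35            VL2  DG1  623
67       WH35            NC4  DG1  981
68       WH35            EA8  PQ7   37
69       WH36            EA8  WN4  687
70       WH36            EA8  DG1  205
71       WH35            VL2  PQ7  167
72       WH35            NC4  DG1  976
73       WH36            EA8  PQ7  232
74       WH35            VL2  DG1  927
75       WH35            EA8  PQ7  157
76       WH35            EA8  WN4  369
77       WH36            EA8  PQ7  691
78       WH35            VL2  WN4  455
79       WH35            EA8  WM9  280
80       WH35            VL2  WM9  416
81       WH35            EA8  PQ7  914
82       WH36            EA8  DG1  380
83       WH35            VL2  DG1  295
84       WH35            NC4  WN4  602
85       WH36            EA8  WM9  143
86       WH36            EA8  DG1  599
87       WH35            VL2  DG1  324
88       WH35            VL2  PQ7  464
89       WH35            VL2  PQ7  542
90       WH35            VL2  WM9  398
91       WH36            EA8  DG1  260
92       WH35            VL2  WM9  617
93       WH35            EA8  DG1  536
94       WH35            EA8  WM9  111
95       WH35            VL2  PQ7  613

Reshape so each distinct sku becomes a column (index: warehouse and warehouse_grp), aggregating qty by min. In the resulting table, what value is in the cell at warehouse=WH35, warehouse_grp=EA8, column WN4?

Rows with warehouse=WH35, warehouse_grp=EA8 and sku=WN4: qty values are 786, 170, 391, 699, 823, 369.
min(786, 170, 391, 699, 823, 369) = 170.

170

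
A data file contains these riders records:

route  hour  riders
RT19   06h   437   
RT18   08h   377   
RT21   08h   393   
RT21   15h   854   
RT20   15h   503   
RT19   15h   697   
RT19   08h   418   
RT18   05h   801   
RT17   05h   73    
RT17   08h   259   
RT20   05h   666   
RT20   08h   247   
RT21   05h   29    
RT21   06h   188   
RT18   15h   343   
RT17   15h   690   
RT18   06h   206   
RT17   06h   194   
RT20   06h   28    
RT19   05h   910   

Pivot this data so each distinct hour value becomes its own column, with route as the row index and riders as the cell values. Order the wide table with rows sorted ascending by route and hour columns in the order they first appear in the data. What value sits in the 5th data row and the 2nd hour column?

With rows sorted ascending by route, row 5 is route=RT21. hour columns in first-appearance order: 06h, 08h, 15h, 05h; column 2 is 08h.
Long rows with route=RT21, hour=08h: riders = 393.

393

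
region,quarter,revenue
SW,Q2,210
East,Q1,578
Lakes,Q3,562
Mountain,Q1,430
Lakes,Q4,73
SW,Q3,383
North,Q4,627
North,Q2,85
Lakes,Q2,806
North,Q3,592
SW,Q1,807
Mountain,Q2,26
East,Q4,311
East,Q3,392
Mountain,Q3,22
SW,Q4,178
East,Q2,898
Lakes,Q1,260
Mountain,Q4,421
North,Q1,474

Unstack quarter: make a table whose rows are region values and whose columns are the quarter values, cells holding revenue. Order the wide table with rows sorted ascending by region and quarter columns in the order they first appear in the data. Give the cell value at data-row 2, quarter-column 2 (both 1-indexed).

260

With rows sorted ascending by region, row 2 is region=Lakes. quarter columns in first-appearance order: Q2, Q1, Q3, Q4; column 2 is Q1.
Long rows with region=Lakes, quarter=Q1: revenue = 260.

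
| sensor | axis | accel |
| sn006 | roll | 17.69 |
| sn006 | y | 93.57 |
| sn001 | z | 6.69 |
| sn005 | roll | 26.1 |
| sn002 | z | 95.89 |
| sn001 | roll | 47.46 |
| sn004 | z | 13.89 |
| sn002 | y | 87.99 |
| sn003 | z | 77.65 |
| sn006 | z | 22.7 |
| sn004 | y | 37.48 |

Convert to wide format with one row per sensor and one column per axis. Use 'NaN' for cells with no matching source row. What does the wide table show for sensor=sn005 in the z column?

NaN

No long-format row has sensor=sn005 and axis=z, so the cell is NaN.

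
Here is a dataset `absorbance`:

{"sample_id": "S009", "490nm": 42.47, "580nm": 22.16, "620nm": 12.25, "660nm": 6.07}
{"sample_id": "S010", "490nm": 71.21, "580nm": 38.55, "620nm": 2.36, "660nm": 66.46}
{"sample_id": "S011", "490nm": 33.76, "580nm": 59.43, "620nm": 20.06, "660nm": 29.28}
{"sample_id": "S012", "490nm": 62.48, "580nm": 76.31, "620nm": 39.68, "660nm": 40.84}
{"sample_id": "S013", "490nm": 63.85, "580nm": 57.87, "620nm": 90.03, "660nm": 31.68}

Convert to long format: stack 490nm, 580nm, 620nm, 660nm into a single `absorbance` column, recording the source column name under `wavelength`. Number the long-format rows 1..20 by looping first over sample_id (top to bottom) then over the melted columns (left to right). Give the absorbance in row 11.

20.06

20 rows total (5 × 4). Row 11: index ⌊(11-1)/4⌋ = 2 into sample_id → S011; (11-1) mod 4 = 2 into the melted columns → 620nm.
So row 11 is (S011, 620nm, 20.06); absorbance = 20.06.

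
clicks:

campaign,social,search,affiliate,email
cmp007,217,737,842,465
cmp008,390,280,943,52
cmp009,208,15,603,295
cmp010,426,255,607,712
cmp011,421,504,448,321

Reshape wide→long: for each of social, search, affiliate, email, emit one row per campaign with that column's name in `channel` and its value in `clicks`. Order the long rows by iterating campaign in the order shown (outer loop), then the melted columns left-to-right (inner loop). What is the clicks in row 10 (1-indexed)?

20 rows total (5 × 4). Row 10: index ⌊(10-1)/4⌋ = 2 into campaign → cmp009; (10-1) mod 4 = 1 into the melted columns → search.
So row 10 is (cmp009, search, 15); clicks = 15.

15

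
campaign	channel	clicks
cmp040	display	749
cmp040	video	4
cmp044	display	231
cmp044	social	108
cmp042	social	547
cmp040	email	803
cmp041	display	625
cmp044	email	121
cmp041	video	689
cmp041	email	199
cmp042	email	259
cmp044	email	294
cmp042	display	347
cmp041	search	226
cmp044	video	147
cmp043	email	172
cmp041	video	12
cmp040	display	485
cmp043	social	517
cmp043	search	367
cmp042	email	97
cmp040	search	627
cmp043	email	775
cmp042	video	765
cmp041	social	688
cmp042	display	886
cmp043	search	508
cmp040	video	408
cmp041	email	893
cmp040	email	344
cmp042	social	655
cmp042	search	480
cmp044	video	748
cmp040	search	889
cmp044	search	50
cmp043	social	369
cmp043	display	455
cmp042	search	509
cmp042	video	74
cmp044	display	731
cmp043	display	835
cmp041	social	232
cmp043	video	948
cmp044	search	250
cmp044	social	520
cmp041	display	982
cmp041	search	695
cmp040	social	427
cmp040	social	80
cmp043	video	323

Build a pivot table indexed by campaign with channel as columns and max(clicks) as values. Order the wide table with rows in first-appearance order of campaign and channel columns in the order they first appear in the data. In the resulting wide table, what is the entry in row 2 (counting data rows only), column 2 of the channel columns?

With rows in first-appearance order of campaign, row 2 is campaign=cmp044. channel columns in first-appearance order: display, video, social, email, search; column 2 is video.
Long rows with campaign=cmp044, channel=video: max(147, 748) = 748.

748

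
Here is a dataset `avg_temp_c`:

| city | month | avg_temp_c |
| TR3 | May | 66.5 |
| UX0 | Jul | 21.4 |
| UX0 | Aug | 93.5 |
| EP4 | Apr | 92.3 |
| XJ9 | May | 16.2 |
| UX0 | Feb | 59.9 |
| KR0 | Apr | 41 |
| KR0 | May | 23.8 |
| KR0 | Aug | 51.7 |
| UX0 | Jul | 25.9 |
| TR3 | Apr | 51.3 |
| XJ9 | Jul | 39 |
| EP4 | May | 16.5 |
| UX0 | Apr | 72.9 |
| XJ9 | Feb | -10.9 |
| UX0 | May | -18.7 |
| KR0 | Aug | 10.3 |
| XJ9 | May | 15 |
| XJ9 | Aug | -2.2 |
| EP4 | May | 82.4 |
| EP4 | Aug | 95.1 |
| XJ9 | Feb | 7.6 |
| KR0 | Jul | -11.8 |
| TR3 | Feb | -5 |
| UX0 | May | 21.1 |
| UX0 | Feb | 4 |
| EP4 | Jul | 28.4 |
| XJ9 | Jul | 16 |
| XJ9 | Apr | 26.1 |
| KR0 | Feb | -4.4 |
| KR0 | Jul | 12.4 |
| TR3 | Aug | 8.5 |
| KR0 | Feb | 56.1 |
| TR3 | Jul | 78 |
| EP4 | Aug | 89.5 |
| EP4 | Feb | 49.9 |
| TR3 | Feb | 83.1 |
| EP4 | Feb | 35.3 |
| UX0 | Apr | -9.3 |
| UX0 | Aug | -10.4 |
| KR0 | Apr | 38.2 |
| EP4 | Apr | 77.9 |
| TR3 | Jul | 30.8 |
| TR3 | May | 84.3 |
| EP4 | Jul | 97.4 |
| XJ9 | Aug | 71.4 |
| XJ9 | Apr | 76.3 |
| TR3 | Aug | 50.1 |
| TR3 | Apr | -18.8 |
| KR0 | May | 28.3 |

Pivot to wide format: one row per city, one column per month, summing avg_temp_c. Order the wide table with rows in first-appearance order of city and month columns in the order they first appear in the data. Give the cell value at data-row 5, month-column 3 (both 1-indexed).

62

With rows in first-appearance order of city, row 5 is city=KR0. month columns in first-appearance order: May, Jul, Aug, Apr, Feb; column 3 is Aug.
Long rows with city=KR0, month=Aug: 51.7 + 10.3 = 62.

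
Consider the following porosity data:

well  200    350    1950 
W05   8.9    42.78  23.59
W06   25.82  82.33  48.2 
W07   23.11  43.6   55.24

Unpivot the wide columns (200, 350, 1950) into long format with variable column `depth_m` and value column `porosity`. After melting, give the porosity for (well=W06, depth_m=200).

Unpivoting turns each (well, wide-column) pair into one long row.
The wide cell at row W06, column 200 holds 25.82, so the long row (W06, 200) has porosity=25.82.

25.82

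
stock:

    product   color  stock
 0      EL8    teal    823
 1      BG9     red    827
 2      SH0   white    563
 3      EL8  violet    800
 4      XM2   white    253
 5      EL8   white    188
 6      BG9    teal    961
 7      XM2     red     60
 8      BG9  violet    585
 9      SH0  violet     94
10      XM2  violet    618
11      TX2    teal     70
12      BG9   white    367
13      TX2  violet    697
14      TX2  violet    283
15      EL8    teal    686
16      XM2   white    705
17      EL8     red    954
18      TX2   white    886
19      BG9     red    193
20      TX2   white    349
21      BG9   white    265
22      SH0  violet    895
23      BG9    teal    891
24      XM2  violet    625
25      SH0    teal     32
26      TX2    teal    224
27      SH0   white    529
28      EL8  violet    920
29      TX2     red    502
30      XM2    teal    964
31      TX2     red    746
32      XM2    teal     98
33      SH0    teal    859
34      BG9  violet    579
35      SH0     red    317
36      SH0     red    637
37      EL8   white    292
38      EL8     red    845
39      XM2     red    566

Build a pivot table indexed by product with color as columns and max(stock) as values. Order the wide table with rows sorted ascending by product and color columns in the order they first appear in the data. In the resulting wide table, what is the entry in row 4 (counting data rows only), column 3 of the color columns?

With rows sorted ascending by product, row 4 is product=TX2. color columns in first-appearance order: teal, red, white, violet; column 3 is white.
Long rows with product=TX2, color=white: max(886, 349) = 886.

886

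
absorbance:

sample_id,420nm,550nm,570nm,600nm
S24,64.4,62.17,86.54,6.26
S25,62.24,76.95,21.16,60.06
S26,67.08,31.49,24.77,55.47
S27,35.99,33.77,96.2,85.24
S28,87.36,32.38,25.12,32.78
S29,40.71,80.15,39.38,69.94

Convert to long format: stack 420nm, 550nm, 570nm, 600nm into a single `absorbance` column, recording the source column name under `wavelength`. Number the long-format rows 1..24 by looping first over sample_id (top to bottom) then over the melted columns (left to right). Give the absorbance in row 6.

76.95

24 rows total (6 × 4). Row 6: index ⌊(6-1)/4⌋ = 1 into sample_id → S25; (6-1) mod 4 = 1 into the melted columns → 550nm.
So row 6 is (S25, 550nm, 76.95); absorbance = 76.95.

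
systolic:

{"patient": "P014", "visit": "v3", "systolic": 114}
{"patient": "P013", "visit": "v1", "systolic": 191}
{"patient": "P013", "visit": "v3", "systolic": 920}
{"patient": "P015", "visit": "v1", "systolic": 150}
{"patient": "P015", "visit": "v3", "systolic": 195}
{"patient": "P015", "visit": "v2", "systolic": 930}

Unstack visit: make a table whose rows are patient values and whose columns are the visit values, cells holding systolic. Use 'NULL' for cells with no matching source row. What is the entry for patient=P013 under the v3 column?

The long row with patient=P013, visit=v3 has systolic=920.

920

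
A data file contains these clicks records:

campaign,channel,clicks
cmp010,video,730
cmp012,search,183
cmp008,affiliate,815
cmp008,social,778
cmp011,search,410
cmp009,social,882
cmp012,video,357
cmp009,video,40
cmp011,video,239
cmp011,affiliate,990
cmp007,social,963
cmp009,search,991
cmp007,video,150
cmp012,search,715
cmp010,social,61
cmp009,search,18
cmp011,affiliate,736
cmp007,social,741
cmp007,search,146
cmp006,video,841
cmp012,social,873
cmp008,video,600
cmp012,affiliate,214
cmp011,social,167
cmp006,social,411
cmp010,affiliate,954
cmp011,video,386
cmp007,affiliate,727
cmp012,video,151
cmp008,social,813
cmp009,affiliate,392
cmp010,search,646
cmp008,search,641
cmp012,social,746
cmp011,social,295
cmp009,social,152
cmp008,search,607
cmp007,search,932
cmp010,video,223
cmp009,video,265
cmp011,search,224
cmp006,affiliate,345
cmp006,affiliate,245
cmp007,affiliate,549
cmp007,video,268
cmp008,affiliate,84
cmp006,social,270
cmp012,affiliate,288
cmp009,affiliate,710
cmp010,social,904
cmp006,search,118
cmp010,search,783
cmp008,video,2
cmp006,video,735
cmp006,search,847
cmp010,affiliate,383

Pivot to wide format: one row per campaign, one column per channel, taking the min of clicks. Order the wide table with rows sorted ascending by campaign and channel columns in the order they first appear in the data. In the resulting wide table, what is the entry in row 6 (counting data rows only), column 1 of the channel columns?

With rows sorted ascending by campaign, row 6 is campaign=cmp011. channel columns in first-appearance order: video, search, affiliate, social; column 1 is video.
Long rows with campaign=cmp011, channel=video: min(239, 386) = 239.

239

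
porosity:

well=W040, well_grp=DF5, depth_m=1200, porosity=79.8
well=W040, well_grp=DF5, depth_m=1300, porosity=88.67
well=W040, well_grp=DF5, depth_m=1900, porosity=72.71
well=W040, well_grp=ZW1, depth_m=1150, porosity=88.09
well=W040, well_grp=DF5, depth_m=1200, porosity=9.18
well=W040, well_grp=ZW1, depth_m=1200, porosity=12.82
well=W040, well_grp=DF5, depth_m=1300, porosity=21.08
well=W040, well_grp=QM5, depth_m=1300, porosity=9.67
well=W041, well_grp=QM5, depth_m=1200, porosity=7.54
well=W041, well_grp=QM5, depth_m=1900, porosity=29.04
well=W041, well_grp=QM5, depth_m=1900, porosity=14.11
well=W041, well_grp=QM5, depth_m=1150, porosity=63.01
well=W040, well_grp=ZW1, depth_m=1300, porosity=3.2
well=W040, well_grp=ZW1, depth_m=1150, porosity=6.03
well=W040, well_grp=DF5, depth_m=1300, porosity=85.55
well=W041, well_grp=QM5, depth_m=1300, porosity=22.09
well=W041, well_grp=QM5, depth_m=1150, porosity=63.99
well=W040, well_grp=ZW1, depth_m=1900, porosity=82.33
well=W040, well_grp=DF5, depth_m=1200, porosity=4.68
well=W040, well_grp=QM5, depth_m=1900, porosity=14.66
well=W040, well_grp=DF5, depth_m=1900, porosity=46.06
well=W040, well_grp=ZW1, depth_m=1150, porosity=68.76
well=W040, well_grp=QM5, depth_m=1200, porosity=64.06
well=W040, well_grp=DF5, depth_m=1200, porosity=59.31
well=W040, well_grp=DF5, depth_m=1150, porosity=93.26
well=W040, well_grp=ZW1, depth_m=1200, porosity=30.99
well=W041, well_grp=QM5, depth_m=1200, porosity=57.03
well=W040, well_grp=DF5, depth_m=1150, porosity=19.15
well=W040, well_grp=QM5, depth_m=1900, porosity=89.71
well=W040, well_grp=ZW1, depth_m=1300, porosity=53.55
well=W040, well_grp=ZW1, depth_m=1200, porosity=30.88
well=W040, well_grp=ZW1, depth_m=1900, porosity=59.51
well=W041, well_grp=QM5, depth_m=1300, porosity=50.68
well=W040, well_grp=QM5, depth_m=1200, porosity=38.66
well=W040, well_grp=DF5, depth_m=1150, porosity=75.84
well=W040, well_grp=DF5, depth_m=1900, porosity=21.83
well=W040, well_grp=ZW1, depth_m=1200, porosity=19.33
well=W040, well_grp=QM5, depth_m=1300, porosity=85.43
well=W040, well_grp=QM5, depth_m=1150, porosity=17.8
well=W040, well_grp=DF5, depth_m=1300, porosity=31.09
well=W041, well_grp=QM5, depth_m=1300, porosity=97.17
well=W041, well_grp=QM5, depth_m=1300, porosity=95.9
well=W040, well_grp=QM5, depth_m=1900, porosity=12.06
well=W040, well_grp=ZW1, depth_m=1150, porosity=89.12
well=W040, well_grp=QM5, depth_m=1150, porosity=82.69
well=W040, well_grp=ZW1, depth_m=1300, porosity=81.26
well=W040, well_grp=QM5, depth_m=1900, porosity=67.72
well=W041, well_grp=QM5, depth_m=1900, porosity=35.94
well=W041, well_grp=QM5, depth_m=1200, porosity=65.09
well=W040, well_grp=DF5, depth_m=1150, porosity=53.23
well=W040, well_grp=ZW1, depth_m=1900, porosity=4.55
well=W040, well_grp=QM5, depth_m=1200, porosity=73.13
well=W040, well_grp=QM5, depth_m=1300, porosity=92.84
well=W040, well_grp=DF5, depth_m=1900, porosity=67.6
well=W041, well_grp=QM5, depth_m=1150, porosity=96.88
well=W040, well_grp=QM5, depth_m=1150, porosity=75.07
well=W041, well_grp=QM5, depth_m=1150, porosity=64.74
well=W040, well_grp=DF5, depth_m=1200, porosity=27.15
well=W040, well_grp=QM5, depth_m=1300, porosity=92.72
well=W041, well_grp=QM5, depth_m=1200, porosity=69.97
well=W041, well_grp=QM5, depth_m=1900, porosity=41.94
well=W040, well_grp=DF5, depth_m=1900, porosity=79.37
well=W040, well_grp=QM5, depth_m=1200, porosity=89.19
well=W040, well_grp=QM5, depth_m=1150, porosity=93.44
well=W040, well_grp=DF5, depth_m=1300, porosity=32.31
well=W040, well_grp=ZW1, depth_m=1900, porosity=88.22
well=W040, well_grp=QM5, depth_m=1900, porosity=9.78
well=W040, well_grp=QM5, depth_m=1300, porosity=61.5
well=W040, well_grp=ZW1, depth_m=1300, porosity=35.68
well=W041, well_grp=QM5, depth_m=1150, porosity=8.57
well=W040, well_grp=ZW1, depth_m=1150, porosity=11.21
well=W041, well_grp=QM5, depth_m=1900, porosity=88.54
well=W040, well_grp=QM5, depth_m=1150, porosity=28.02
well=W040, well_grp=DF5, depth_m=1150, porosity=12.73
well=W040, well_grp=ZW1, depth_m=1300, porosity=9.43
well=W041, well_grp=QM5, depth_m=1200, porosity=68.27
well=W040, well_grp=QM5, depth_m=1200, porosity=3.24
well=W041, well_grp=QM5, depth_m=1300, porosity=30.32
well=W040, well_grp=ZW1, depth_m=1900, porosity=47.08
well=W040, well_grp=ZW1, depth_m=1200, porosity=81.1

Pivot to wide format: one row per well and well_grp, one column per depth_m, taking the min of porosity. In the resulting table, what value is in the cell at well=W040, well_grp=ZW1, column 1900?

Rows with well=W040, well_grp=ZW1 and depth_m=1900: porosity values are 82.33, 59.51, 4.55, 88.22, 47.08.
min(82.33, 59.51, 4.55, 88.22, 47.08) = 4.55.

4.55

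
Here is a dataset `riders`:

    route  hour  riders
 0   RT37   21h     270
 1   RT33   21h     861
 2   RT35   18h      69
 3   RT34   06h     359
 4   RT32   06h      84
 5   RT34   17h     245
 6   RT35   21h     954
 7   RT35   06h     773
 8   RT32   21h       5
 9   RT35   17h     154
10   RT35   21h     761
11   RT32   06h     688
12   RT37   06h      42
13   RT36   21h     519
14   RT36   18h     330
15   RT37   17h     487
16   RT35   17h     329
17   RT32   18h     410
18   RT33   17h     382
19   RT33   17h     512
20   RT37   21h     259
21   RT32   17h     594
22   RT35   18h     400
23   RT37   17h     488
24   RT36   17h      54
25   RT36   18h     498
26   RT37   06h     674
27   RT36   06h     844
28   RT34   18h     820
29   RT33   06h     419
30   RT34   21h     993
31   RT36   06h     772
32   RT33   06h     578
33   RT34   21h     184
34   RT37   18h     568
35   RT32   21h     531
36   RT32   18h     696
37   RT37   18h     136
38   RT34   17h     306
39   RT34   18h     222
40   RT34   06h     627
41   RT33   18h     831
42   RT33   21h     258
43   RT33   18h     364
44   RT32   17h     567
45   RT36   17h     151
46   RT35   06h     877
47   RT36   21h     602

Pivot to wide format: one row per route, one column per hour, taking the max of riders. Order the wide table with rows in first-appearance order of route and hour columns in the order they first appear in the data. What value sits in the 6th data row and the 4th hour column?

151

With rows in first-appearance order of route, row 6 is route=RT36. hour columns in first-appearance order: 21h, 18h, 06h, 17h; column 4 is 17h.
Long rows with route=RT36, hour=17h: max(54, 151) = 151.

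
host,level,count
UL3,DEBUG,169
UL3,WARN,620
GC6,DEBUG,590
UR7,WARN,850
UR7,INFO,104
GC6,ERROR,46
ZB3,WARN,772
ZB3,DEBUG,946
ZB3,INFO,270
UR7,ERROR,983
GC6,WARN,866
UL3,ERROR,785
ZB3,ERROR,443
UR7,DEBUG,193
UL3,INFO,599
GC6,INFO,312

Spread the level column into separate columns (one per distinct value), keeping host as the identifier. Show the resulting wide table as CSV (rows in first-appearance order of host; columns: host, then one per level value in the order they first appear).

Columns: host plus the 4 distinct level values (DEBUG, WARN, INFO, ERROR).
For example, row UL3 column DEBUG takes count=169 from the long row (UL3, DEBUG).

host,DEBUG,WARN,INFO,ERROR
UL3,169,620,599,785
GC6,590,866,312,46
UR7,193,850,104,983
ZB3,946,772,270,443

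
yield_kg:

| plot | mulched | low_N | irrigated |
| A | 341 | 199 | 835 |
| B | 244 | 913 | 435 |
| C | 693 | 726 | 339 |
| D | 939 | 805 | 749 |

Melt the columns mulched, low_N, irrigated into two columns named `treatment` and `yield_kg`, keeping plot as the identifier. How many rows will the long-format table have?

12

4 plot values × 3 melted columns = 12 rows.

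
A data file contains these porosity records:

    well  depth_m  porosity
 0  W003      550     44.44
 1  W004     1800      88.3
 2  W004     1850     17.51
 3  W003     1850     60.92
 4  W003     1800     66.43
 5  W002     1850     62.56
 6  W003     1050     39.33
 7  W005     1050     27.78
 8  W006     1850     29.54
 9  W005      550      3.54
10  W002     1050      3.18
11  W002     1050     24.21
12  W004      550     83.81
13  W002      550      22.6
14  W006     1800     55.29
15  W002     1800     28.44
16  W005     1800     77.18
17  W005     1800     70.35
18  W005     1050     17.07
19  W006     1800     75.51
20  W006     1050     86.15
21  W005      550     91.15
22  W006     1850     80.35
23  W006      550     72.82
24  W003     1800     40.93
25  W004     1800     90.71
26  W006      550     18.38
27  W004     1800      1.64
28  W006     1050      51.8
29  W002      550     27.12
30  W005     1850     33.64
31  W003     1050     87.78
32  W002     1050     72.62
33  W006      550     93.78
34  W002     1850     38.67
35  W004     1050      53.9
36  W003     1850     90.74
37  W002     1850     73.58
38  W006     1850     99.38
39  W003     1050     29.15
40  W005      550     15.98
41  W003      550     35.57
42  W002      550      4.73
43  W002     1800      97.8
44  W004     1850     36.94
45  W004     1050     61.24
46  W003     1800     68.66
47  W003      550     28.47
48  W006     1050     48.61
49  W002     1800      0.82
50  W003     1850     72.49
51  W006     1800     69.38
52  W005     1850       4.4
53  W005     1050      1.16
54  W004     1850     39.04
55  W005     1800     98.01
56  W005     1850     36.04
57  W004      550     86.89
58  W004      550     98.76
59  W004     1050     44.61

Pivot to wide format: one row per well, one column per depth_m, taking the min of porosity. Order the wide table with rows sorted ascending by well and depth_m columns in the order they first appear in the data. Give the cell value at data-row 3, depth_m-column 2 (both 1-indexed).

1.64

With rows sorted ascending by well, row 3 is well=W004. depth_m columns in first-appearance order: 550, 1800, 1850, 1050; column 2 is 1800.
Long rows with well=W004, depth_m=1800: min(88.3, 90.71, 1.64) = 1.64.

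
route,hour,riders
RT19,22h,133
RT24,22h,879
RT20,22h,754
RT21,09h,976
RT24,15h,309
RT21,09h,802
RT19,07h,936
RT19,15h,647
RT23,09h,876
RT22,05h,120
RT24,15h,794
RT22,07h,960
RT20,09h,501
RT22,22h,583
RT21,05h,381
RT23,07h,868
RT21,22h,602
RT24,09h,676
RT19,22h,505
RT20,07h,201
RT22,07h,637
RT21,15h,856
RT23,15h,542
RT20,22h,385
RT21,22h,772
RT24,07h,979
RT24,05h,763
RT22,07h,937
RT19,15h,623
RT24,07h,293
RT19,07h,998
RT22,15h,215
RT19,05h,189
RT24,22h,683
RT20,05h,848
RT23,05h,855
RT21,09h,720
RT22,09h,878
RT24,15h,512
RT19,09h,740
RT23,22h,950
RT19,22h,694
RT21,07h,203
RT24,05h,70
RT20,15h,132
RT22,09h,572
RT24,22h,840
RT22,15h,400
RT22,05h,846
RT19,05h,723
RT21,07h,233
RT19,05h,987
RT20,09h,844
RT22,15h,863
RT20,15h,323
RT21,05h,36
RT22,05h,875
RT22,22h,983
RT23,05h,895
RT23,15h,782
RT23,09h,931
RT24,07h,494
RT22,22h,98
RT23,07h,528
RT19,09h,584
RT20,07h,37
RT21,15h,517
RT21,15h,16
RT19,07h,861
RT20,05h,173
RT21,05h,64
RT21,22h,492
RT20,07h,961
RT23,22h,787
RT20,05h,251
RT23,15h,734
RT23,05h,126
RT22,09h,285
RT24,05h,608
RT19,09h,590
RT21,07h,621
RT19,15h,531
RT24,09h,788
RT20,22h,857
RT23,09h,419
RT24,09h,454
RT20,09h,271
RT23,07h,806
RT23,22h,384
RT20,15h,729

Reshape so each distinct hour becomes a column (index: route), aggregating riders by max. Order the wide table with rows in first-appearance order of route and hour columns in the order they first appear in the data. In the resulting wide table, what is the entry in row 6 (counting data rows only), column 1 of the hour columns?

983

With rows in first-appearance order of route, row 6 is route=RT22. hour columns in first-appearance order: 22h, 09h, 15h, 07h, 05h; column 1 is 22h.
Long rows with route=RT22, hour=22h: max(583, 983, 98) = 983.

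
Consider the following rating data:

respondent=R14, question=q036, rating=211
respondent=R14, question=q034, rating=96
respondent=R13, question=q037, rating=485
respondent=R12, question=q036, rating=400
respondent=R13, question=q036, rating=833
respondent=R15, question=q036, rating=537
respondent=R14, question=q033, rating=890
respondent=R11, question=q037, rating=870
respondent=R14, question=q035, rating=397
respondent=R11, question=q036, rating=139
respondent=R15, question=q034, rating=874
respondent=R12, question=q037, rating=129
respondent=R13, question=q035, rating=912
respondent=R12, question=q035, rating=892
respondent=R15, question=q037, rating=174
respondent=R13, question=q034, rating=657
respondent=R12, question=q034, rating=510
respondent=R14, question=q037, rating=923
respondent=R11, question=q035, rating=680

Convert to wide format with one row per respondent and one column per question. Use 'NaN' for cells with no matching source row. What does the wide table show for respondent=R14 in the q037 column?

923

The long row with respondent=R14, question=q037 has rating=923.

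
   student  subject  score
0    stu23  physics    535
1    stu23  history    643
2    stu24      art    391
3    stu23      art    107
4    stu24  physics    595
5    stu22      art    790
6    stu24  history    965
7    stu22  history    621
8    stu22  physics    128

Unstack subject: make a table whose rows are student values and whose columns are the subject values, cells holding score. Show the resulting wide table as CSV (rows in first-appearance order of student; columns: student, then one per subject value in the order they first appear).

student,physics,history,art
stu23,535,643,107
stu24,595,965,391
stu22,128,621,790

Columns: student plus the 3 distinct subject values (physics, history, art).
For example, row stu23 column physics takes score=535 from the long row (stu23, physics).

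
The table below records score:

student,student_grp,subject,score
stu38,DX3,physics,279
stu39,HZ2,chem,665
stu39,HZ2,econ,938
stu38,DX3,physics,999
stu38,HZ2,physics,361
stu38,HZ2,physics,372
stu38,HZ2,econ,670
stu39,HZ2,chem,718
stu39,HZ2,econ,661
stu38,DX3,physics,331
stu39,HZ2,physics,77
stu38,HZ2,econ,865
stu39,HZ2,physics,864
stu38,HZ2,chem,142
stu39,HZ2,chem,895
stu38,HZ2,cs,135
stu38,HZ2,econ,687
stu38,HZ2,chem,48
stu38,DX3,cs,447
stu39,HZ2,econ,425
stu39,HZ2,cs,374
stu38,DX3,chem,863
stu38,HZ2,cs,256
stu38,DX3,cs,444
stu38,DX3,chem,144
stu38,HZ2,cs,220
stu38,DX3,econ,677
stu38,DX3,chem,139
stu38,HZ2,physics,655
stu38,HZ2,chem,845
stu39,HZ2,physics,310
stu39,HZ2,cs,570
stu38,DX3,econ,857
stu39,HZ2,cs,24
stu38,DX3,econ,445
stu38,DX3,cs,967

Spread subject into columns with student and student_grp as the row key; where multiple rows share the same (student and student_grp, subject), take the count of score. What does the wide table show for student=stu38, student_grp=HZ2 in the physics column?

3

Rows with student=stu38, student_grp=HZ2 and subject=physics: score values are 361, 372, 655.
3 rows match — count = 3.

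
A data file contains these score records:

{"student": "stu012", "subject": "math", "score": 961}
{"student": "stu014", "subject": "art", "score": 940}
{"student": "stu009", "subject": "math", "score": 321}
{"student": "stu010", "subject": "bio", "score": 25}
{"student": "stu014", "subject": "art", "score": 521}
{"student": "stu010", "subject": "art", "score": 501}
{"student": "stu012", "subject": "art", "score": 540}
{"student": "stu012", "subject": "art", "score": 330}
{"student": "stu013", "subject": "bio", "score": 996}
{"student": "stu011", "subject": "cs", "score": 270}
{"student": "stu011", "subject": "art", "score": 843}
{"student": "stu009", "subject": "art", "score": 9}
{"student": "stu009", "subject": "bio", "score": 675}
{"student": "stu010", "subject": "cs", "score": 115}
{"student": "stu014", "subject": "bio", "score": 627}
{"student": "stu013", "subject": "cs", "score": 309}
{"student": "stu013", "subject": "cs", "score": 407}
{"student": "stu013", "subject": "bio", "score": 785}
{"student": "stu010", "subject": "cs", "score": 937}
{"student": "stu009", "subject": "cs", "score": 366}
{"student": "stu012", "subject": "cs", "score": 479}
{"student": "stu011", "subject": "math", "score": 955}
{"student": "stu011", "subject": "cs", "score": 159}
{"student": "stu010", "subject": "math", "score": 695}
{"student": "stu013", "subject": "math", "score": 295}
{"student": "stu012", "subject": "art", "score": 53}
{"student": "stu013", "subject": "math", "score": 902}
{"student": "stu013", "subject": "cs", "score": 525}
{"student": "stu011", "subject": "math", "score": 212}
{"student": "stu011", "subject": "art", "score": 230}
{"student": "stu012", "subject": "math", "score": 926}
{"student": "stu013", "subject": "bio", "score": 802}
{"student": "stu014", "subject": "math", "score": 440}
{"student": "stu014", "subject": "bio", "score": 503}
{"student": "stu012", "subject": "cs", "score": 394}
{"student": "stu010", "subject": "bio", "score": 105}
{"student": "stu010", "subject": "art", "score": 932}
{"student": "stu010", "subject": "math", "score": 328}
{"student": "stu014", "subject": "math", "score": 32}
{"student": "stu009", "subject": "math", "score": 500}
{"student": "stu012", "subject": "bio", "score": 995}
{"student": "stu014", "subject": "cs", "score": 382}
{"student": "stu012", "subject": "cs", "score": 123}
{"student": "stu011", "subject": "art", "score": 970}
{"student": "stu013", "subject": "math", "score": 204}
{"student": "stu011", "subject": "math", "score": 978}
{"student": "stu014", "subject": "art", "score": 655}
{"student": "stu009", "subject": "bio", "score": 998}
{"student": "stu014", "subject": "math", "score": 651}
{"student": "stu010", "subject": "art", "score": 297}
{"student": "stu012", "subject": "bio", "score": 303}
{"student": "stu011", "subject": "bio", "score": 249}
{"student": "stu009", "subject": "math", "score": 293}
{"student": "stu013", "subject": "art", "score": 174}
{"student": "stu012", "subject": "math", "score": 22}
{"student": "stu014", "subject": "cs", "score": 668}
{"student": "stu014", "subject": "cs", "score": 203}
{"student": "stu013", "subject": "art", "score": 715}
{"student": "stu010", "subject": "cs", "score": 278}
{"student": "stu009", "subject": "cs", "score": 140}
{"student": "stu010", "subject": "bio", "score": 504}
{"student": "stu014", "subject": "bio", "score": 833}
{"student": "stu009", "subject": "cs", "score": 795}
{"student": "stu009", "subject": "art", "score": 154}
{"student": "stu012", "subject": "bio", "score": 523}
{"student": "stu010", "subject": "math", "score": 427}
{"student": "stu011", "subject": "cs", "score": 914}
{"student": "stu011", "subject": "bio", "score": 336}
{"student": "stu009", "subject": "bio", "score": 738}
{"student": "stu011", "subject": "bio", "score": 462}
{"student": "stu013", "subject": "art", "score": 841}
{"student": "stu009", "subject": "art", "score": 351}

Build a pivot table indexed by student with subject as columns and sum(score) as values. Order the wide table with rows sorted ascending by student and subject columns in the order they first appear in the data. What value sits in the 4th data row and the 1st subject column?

1909

With rows sorted ascending by student, row 4 is student=stu012. subject columns in first-appearance order: math, art, bio, cs; column 1 is math.
Long rows with student=stu012, subject=math: 961 + 926 + 22 = 1909.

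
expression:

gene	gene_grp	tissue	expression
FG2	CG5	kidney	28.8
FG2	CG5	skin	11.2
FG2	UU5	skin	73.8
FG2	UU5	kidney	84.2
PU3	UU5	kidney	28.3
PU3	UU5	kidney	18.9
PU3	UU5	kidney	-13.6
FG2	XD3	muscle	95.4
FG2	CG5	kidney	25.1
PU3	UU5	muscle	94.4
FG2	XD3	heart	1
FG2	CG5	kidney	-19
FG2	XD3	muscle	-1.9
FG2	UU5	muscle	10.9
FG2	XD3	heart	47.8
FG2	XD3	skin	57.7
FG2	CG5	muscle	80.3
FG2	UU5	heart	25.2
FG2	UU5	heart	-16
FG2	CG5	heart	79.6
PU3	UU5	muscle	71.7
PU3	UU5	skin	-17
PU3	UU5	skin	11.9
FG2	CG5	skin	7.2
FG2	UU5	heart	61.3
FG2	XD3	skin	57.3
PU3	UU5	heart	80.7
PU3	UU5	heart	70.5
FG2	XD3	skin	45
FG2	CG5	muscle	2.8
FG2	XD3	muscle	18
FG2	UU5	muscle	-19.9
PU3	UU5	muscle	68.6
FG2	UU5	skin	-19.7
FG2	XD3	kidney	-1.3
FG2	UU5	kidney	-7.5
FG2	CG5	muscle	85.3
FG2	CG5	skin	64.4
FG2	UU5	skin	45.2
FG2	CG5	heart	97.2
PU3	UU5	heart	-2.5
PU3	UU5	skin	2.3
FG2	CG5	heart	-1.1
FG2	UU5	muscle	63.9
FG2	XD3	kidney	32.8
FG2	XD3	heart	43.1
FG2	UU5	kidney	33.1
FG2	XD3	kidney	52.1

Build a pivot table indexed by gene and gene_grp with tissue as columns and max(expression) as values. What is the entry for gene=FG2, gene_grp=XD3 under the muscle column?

95.4

Rows with gene=FG2, gene_grp=XD3 and tissue=muscle: expression values are 95.4, -1.9, 18.
max(95.4, -1.9, 18) = 95.4.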